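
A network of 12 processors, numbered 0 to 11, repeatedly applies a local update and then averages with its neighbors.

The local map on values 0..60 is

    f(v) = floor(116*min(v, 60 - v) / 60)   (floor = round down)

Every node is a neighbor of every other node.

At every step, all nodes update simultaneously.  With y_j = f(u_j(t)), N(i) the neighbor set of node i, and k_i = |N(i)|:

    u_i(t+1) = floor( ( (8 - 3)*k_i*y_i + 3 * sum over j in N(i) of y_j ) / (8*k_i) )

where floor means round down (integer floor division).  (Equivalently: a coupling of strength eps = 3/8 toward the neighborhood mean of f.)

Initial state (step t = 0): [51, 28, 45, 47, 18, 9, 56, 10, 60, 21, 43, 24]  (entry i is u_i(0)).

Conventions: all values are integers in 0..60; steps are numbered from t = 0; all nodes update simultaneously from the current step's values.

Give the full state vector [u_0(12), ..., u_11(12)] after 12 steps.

Answer: [39, 32, 32, 42, 32, 39, 36, 32, 43, 42, 32, 32]

Derivation:
t=0: [51, 28, 45, 47, 18, 9, 56, 10, 60, 21, 43, 24]
t=1: [20, 42, 28, 25, 31, 20, 15, 22, 10, 34, 29, 38]
t=2: [39, 37, 49, 45, 50, 39, 34, 42, 28, 46, 50, 42]
t=3: [37, 40, 26, 31, 25, 37, 43, 34, 45, 29, 25, 34]
t=4: [44, 41, 48, 51, 46, 44, 37, 48, 35, 51, 46, 48]
t=5: [29, 33, 25, 21, 27, 29, 37, 25, 40, 21, 27, 25]
t=6: [52, 50, 47, 43, 50, 52, 45, 47, 42, 43, 50, 47]
t=7: [18, 21, 24, 28, 21, 18, 26, 24, 29, 28, 21, 24]
t=8: [38, 42, 45, 50, 42, 38, 47, 45, 51, 50, 42, 45]
t=9: [36, 32, 29, 23, 32, 36, 26, 29, 22, 23, 32, 29]
t=10: [47, 52, 53, 46, 52, 47, 50, 53, 45, 46, 52, 53]
t=11: [22, 16, 15, 24, 16, 22, 19, 15, 25, 24, 16, 15]
t=12: [39, 32, 32, 42, 32, 39, 36, 32, 43, 42, 32, 32]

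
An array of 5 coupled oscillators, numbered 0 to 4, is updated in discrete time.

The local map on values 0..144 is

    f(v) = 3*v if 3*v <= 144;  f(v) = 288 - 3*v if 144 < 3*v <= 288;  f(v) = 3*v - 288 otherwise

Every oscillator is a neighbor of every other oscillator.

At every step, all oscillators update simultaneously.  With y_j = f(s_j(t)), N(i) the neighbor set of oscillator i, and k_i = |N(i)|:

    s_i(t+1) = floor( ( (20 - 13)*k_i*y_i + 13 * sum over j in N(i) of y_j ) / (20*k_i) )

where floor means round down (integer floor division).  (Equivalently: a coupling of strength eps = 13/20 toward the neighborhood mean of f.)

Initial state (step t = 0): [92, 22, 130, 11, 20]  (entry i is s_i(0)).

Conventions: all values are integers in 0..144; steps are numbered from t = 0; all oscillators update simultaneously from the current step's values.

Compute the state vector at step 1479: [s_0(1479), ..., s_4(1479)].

Simulating step by step:
t=0: [92, 22, 130, 11, 20]
t=1: [46, 56, 63, 50, 55]
t=2: [126, 122, 118, 126, 123]
t=3: [82, 80, 78, 82, 81]
t=4: [45, 46, 47, 45, 45]
t=5: [136, 137, 137, 136, 136]
t=6: [120, 121, 121, 120, 120]
t=7: [72, 73, 73, 72, 72]
t=8: [71, 70, 70, 71, 71]
t=9: [75, 76, 76, 75, 75]
t=10: [62, 61, 61, 62, 62]
t=11: [102, 103, 103, 102, 102]
t=12: [18, 19, 19, 18, 18]
t=13: [54, 55, 55, 54, 54]
t=14: [125, 124, 124, 125, 125]
t=15: [86, 85, 85, 86, 86]
t=16: [30, 31, 31, 30, 30]
t=17: [90, 91, 91, 90, 90]
t=18: [17, 16, 16, 17, 17]
t=19: [50, 49, 49, 50, 50]
t=20: [138, 139, 139, 138, 138]
t=21: [126, 127, 127, 126, 126]
t=22: [90, 91, 91, 90, 90]

Answer: [50, 49, 49, 50, 50]
Key observation: The state at step 17, [90, 91, 91, 90, 90], reappears at step 22: the system is in a cycle of period 5 from step 17 on.  Therefore the state at step 1479 equals the state at step 17 + ((1479 - 17) mod 5) = 19, which is [50, 49, 49, 50, 50].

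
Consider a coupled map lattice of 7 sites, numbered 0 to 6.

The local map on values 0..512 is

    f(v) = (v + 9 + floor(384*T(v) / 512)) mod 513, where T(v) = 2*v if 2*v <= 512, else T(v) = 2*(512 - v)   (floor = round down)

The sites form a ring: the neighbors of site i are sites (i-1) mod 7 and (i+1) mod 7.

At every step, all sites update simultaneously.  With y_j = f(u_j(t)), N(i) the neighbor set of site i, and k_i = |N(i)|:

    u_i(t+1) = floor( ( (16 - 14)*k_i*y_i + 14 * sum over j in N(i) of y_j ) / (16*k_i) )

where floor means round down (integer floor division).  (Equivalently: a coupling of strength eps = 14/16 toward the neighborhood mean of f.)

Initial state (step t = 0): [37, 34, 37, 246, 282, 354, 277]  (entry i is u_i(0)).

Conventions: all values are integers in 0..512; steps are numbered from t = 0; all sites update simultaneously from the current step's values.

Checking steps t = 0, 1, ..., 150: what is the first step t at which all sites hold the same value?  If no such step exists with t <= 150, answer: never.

Simulating step by step:
t=0: [37, 34, 37, 246, 282, 354, 277]  (not all equal)
t=1: [108, 100, 102, 111, 102, 119, 97]  (not all equal)
t=2: [258, 269, 271, 266, 292, 263, 287]  (not all equal)
t=3: [125, 131, 129, 124, 129, 120, 131]  (not all equal)
t=4: [334, 327, 327, 329, 316, 330, 317]  (not all equal)
t=5: [101, 98, 99, 102, 99, 104, 98]  (not all equal)
t=6: [254, 257, 258, 257, 265, 256, 263]  (not all equal)
t=7: [133, 133, 135, 133, 134, 132, 133]  (not all equal)
t=8: [341, 343, 341, 344, 340, 342, 340]  (not all equal)
t=9: [93, 92, 92, 93, 92, 93, 93]  (not all equal)
t=10: [240, 239, 239, 239, 240, 240, 241]  (not all equal)
t=11: [95, 94, 93, 94, 94, 96, 96]  (not all equal)
t=12: [246, 243, 243, 242, 246, 246, 247]  (not all equal)
t=13: [108, 106, 102, 106, 106, 111, 111]  (not all equal)
t=14: [279, 271, 272, 269, 279, 280, 282]  (not all equal)
t=15: [125, 126, 128, 126, 126, 123, 123]  (not all equal)
t=16: [320, 324, 324, 326, 320, 319, 318]  (not all equal)
t=17: [103, 102, 101, 102, 102, 104, 104]  (not all equal)
t=18: [266, 263, 263, 262, 266, 266, 267]  (not all equal)
t=19: [131, 131, 132, 131, 131, 130, 130]  (not all equal)
t=20: [335, 337, 336, 337, 335, 334, 334]  (not all equal)
t=21: [96, 95, 95, 95, 96, 96, 96]  (not all equal)
t=22: [247, 247, 246, 247, 247, 249, 249]  (not all equal)
t=23: [115, 112, 112, 112, 115, 115, 115]  (not all equal)
t=24: [292, 292, 289, 292, 292, 296, 296]  (not all equal)
t=25: [117, 118, 118, 118, 117, 116, 116]  (not all equal)
t=26: [301, 302, 304, 302, 301, 299, 299]  (not all equal)
t=27: [113, 112, 112, 112, 113, 113, 113]  (not all equal)
t=28: [290, 289, 289, 289, 290, 291, 291]  (not all equal)
t=29: [118, 119, 119, 119, 118, 118, 118]  (not all equal)
t=30: [304, 305, 306, 305, 304, 304, 304]  (not all equal)
t=31: [111, 111, 111, 111, 111, 112, 112]  (not all equal)
t=32: [287, 286, 286, 286, 287, 287, 287]  (not all equal)
t=33: [120, 120, 121, 120, 120, 120, 120]  (not all equal)
t=34: [309, 309, 309, 309, 309, 309, 309]  (all equal)

Answer: 34
Key observation: Synchronization is absorbing here: once all sites are equal they stay equal, and step 34 is the first all-equal step.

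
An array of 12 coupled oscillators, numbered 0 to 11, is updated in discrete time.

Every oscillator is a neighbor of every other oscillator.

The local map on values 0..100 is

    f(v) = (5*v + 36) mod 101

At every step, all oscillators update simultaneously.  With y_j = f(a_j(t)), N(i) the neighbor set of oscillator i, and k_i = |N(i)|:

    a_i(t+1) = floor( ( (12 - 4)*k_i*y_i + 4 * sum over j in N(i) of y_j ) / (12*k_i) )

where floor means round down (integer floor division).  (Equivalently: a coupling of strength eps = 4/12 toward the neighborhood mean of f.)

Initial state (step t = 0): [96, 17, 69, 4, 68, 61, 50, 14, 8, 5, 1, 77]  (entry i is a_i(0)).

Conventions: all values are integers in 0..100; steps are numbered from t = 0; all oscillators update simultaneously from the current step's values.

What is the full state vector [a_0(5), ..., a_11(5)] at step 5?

Simulating step by step:
t=0: [96, 17, 69, 4, 68, 61, 50, 14, 8, 5, 1, 77]
t=1: [23, 29, 66, 52, 63, 41, 70, 20, 65, 55, 43, 27]
t=2: [52, 71, 60, 80, 51, 45, 73, 42, 57, 25, 51, 65]
t=3: [82, 79, 44, 43, 79, 60, 85, 51, 34, 61, 79, 60]
t=4: [41, 31, 48, 45, 31, 35, 50, 71, 17, 38, 31, 35]
t=5: [45, 77, 67, 58, 77, 26, 73, 76, 33, 35, 77, 26]

Answer: [45, 77, 67, 58, 77, 26, 73, 76, 33, 35, 77, 26]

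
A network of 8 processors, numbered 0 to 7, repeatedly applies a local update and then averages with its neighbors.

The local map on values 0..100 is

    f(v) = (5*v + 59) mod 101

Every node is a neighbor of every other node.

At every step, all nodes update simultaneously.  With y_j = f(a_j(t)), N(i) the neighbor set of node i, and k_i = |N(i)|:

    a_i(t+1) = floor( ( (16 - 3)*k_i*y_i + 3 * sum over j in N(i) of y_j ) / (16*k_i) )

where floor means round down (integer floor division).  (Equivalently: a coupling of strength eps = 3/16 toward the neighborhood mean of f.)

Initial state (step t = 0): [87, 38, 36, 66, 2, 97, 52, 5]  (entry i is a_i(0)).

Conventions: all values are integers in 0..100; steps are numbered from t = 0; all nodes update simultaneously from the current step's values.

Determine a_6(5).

Answer: a_6(5) = 70

Derivation:
t=0: [87, 38, 36, 66, 2, 97, 52, 5]
t=1: [83, 49, 41, 80, 66, 43, 25, 78]
t=2: [67, 13, 61, 55, 80, 69, 77, 48]
t=3: [82, 28, 58, 35, 53, 10, 42, 86]
t=4: [62, 88, 47, 36, 27, 17, 63, 78]
t=5: [66, 89, 86, 43, 87, 48, 70, 49]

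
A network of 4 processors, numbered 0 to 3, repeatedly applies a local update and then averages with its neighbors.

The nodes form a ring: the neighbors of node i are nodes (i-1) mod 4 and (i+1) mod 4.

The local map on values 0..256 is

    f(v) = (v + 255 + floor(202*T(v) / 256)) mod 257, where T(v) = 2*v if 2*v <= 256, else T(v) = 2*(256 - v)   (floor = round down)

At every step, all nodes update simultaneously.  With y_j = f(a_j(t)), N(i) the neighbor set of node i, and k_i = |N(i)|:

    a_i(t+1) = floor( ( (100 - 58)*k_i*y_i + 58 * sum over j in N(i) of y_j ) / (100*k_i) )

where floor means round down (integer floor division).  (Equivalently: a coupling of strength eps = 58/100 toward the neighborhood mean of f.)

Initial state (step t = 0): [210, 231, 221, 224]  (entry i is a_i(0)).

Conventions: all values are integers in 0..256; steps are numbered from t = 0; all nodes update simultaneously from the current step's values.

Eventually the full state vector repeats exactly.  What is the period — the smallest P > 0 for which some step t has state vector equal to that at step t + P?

Simulating step by step:
t=0: [210, 231, 221, 224]
t=1: [17, 16, 14, 17]
t=2: [40, 38, 37, 38]
t=3: [97, 96, 94, 96]
t=4: [246, 244, 242, 244]
t=5: [2, 3, 3, 3]
t=6: [4, 4, 5, 4]
t=7: [8, 8, 8, 8]
t=8: [18, 18, 18, 18]
t=9: [44, 44, 44, 44]
t=10: [111, 111, 111, 111]
t=11: [27, 27, 27, 27]
t=12: [67, 67, 67, 67]
t=13: [170, 170, 170, 170]
t=14: [46, 46, 46, 46]
t=15: [116, 116, 116, 116]
t=16: [40, 40, 40, 40]
t=17: [101, 101, 101, 101]
t=18: [1, 1, 1, 1]
t=19: [0, 0, 0, 0]
t=20: [255, 255, 255, 255]
t=21: [254, 254, 254, 254]
t=22: [255, 255, 255, 255]

Answer: 2
Key observation: The state at step 20, [255, 255, 255, 255], reappears at step 22 — and no state repeats earlier — so the cycle the system enters has period 2.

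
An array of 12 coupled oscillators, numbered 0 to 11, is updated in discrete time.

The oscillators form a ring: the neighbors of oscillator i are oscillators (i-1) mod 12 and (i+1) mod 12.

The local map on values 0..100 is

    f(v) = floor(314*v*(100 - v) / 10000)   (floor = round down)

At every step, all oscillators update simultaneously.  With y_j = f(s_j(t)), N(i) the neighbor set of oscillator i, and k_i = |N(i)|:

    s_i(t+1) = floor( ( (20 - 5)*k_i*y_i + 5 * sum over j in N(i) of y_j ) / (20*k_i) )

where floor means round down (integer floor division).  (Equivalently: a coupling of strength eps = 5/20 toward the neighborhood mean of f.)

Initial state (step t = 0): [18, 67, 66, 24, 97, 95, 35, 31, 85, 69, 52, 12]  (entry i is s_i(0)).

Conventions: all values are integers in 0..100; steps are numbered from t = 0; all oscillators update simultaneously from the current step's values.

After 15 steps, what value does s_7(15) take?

Answer: s_7(15) = 63

Derivation:
t=0: [18, 67, 66, 24, 97, 95, 35, 31, 85, 69, 52, 12]
t=1: [47, 66, 68, 52, 15, 20, 63, 64, 46, 65, 71, 40]
t=2: [76, 70, 69, 72, 46, 51, 70, 72, 75, 70, 66, 74]
t=3: [58, 64, 66, 65, 75, 76, 66, 62, 59, 64, 68, 60]
t=4: [75, 72, 70, 69, 59, 58, 68, 72, 74, 71, 69, 74]
t=5: [58, 62, 65, 67, 74, 74, 68, 63, 60, 63, 65, 60]
t=6: [75, 73, 71, 68, 61, 61, 67, 72, 74, 73, 71, 74]
t=7: [58, 61, 64, 68, 73, 73, 68, 63, 60, 61, 63, 60]
t=8: [75, 74, 71, 67, 61, 61, 67, 72, 74, 74, 73, 74]
t=9: [58, 60, 64, 69, 73, 73, 68, 63, 60, 60, 60, 59]
t=10: [75, 74, 71, 66, 61, 61, 67, 72, 74, 75, 75, 75]
t=11: [58, 60, 64, 69, 73, 73, 68, 63, 60, 58, 58, 58]
t=12: [75, 74, 71, 66, 61, 61, 67, 72, 74, 75, 76, 76]
t=13: [58, 60, 64, 69, 73, 73, 68, 63, 60, 58, 57, 57]
t=14: [75, 74, 71, 66, 61, 61, 67, 72, 74, 75, 76, 76]
t=15: [58, 60, 64, 69, 73, 73, 68, 63, 60, 58, 57, 57]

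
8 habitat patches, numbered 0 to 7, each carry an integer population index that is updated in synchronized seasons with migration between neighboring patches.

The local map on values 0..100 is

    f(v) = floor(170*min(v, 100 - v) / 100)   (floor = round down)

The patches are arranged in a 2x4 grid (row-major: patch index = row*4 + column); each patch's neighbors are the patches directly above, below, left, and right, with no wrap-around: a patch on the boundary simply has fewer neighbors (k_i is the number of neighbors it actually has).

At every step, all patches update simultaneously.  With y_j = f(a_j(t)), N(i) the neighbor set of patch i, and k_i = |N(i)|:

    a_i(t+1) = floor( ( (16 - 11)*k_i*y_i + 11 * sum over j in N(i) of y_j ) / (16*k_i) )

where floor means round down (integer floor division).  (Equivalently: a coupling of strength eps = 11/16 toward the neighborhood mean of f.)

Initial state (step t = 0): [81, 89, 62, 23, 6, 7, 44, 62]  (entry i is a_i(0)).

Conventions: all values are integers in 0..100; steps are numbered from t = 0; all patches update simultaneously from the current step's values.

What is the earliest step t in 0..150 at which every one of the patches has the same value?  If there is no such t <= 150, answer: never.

Simulating step by step:
t=0: [81, 89, 62, 23, 6, 7, 44, 62]  (not all equal)
t=1: [19, 30, 50, 56, 17, 26, 54, 58]  (not all equal)
t=2: [37, 52, 73, 76, 34, 49, 70, 74]  (not all equal)
t=3: [66, 68, 53, 43, 67, 69, 55, 45]  (not all equal)
t=4: [55, 59, 71, 76, 54, 58, 71, 74]  (not all equal)
t=5: [74, 66, 51, 44, 74, 67, 52, 44]  (not all equal)
t=6: [48, 59, 74, 77, 48, 59, 74, 76]  (not all equal)
t=7: [76, 66, 48, 41, 76, 66, 48, 41]  (not all equal)
t=8: [45, 58, 72, 73, 45, 58, 72, 73]  (not all equal)
t=9: [74, 66, 52, 45, 74, 66, 52, 45]  (not all equal)
t=10: [48, 59, 74, 77, 48, 59, 74, 77]  (not all equal)
t=11: [76, 66, 48, 40, 76, 66, 48, 40]  (not all equal)
t=12: [45, 58, 72, 72, 45, 58, 72, 72]  (not all equal)
t=13: [74, 66, 52, 47, 74, 66, 52, 47]  (not all equal)
t=14: [48, 59, 75, 79, 48, 59, 75, 79]  (not all equal)
t=15: [76, 65, 46, 37, 76, 65, 46, 37]  (not all equal)
t=16: [46, 59, 69, 67, 46, 59, 69, 67]  (not all equal)
t=17: [74, 67, 56, 54, 74, 67, 56, 54]  (not all equal)
t=18: [48, 57, 70, 76, 48, 57, 70, 76]  (not all equal)
t=19: [78, 69, 53, 43, 78, 69, 53, 43]  (not all equal)
t=20: [42, 54, 71, 75, 42, 54, 71, 75]  (not all equal)
t=21: [73, 69, 54, 44, 73, 69, 54, 44]  (not all equal)
t=22: [47, 56, 71, 75, 47, 56, 71, 75]  (not all equal)
t=23: [77, 69, 53, 44, 77, 69, 53, 44]  (not all equal)
t=24: [43, 55, 71, 75, 43, 55, 71, 75]  (not all equal)
t=25: [74, 69, 53, 44, 74, 69, 53, 44]  (not all equal)
t=26: [46, 56, 71, 75, 46, 56, 71, 75]  (not all equal)
t=27: [76, 69, 53, 44, 76, 69, 53, 44]  (not all equal)
t=28: [44, 55, 71, 75, 44, 55, 71, 75]  (not all equal)
t=29: [74, 69, 53, 44, 74, 69, 53, 44]  (not all equal)

Answer: never
Key observation: The state at step 25 reappears at step 29 — the system is in a cycle of period 4 from step 25 on.  No step 0..29 is synchronized, and the cycle repeats forever, so no step up to 150 (or ever) has all patches equal.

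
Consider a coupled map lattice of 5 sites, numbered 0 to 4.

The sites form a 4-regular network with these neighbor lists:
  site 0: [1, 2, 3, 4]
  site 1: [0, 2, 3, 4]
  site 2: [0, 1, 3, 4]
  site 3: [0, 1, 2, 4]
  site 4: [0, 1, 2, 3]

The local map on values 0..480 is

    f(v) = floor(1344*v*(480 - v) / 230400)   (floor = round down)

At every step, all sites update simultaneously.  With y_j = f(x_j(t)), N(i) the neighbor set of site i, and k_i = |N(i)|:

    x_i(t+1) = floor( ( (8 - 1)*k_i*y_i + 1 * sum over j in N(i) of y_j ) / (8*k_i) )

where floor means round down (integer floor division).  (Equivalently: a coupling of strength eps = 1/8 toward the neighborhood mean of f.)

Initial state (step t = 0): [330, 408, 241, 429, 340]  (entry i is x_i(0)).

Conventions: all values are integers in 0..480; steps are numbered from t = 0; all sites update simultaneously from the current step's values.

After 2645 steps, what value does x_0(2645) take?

Answer: x_0(2645) = 309
Key observation: The state at step 10, [308, 308, 308, 308, 308], reappears at step 12: the system is in a cycle of period 2 from step 10 on.  Therefore the state at step 2645 equals the state at step 10 + ((2645 - 10) mod 2) = 11, which is [309, 309, 309, 309, 309].

Derivation:
t=0: [330, 408, 241, 429, 340]
t=1: [280, 181, 320, 144, 271]
t=2: [323, 314, 299, 286, 326]
t=3: [296, 304, 313, 320, 294]
t=4: [315, 311, 304, 299, 316]
t=5: [303, 306, 311, 313, 302]
t=6: [311, 309, 306, 304, 312]
t=7: [306, 308, 309, 311, 305]
t=8: [309, 308, 308, 306, 310]
t=9: [308, 308, 308, 309, 307]
t=10: [308, 308, 308, 308, 308]
t=11: [309, 309, 309, 309, 309]
t=12: [308, 308, 308, 308, 308]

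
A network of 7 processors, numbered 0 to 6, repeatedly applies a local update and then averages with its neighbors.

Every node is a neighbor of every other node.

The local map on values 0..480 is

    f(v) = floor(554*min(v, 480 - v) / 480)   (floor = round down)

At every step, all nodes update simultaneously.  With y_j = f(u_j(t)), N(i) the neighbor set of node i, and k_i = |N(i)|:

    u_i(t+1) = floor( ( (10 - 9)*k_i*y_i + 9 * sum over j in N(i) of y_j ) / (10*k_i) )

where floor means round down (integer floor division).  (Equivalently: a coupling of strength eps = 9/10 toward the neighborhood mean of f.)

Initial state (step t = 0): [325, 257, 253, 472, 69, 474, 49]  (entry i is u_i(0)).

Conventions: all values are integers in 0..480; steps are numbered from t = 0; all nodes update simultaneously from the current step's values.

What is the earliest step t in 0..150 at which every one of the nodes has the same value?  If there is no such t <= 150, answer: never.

Simulating step by step:
t=0: [325, 257, 253, 472, 69, 474, 49]  (not all equal)
t=1: [118, 114, 113, 126, 122, 126, 124]  (not all equal)
t=2: [138, 138, 139, 138, 138, 138, 138]  (not all equal)
t=3: [159, 159, 159, 159, 159, 159, 159]  (all equal)

Answer: 3
Key observation: Synchronization is absorbing here: once all nodes are equal they stay equal, and step 3 is the first all-equal step.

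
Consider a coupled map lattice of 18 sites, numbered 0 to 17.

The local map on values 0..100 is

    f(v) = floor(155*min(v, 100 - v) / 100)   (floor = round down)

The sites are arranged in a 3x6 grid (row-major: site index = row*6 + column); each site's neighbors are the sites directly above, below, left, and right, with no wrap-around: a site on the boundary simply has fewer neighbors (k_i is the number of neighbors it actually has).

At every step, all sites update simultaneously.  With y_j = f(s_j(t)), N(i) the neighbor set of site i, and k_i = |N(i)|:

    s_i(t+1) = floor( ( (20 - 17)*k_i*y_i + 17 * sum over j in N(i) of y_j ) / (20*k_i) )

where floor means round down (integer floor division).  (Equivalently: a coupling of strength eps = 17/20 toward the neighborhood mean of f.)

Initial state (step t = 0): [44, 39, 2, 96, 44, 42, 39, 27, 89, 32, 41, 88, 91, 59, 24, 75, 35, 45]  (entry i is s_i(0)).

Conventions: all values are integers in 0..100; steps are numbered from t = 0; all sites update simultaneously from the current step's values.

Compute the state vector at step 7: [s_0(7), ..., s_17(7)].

Simulating step by step:
t=0: [44, 39, 2, 96, 44, 42, 39, 27, 89, 32, 41, 88, 91, 59, 24, 75, 35, 45]
t=1: [61, 40, 23, 34, 48, 46, 43, 48, 30, 33, 49, 58, 54, 35, 38, 45, 56, 40]
t=2: [63, 57, 50, 53, 67, 69, 67, 59, 53, 59, 66, 68, 61, 65, 56, 60, 68, 65]
t=3: [58, 65, 71, 64, 56, 49, 58, 61, 68, 64, 52, 50, 53, 62, 63, 60, 54, 49]
t=4: [60, 55, 51, 55, 68, 72, 65, 57, 53, 59, 68, 75, 63, 62, 56, 61, 70, 74]
t=5: [61, 67, 70, 63, 52, 43, 60, 63, 68, 62, 49, 43, 56, 62, 64, 59, 49, 41]
t=6: [57, 53, 51, 58, 67, 69, 61, 55, 53, 60, 69, 67, 61, 59, 56, 62, 68, 69]
t=7: [66, 70, 70, 63, 53, 50, 64, 67, 69, 60, 52, 48, 61, 65, 64, 59, 50, 49]

Answer: [66, 70, 70, 63, 53, 50, 64, 67, 69, 60, 52, 48, 61, 65, 64, 59, 50, 49]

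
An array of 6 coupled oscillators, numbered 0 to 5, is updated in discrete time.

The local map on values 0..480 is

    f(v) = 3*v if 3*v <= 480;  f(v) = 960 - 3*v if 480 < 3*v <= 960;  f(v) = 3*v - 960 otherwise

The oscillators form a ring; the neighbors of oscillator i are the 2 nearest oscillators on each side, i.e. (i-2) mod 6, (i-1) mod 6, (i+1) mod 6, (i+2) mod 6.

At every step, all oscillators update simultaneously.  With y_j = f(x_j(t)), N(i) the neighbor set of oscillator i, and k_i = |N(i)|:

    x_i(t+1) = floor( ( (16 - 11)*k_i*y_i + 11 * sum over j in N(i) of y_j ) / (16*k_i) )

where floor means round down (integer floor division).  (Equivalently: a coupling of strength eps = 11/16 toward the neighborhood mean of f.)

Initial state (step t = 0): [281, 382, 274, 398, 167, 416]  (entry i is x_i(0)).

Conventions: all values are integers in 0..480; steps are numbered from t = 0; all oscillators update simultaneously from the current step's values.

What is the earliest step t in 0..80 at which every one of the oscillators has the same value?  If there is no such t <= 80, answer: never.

Simulating step by step:
t=0: [281, 382, 274, 398, 167, 416]  (not all equal)
t=1: [220, 191, 214, 257, 276, 261]  (not all equal)
t=2: [268, 290, 272, 233, 210, 228]  (not all equal)
t=3: [193, 171, 188, 225, 246, 230]  (not all equal)
t=4: [348, 368, 353, 318, 298, 313]  (not all equal)
t=5: [82, 81, 82, 58, 56, 58]  (not all equal)
t=6: [219, 220, 219, 197, 196, 197]  (not all equal)
t=7: [325, 324, 325, 346, 347, 346]  (not all equal)
t=8: [36, 35, 36, 56, 57, 56]  (not all equal)
t=9: [128, 127, 128, 147, 148, 147]  (not all equal)
t=10: [403, 402, 403, 421, 422, 421]  (not all equal)
t=11: [267, 266, 267, 284, 285, 284]  (not all equal)
t=12: [141, 142, 141, 125, 124, 125]  (not all equal)
t=13: [406, 407, 406, 391, 390, 391]  (not all equal)
t=14: [242, 243, 242, 228, 227, 228]  (not all equal)
t=15: [248, 247, 248, 261, 262, 261]  (not all equal)
t=16: [202, 203, 202, 190, 189, 190]  (not all equal)
t=17: [366, 365, 366, 377, 378, 377]  (not all equal)
t=18: [149, 148, 149, 159, 160, 159]  (not all equal)
t=19: [457, 456, 457, 466, 467, 466]  (not all equal)
t=20: [420, 419, 420, 428, 429, 428]  (not all equal)
t=21: [308, 307, 308, 315, 316, 315]  (not all equal)
t=22: [28, 29, 28, 22, 21, 22]  (not all equal)
t=23: [77, 78, 77, 72, 71, 72]  (not all equal)
t=24: [225, 226, 225, 221, 220, 221]  (not all equal)
t=25: [289, 288, 289, 292, 293, 292]  (not all equal)
t=26: [89, 90, 89, 87, 86, 87]  (not all equal)
t=27: [264, 265, 264, 263, 262, 263]  (not all equal)
t=28: [169, 168, 169, 169, 170, 169]  (not all equal)
t=29: [453, 453, 453, 453, 452, 453]  (not all equal)
t=30: [398, 399, 398, 398, 398, 398]  (not all equal)
t=31: [234, 234, 234, 234, 234, 234]  (all equal)

Answer: 31
Key observation: Synchronization is absorbing here: once all oscillators are equal they stay equal, and step 31 is the first all-equal step.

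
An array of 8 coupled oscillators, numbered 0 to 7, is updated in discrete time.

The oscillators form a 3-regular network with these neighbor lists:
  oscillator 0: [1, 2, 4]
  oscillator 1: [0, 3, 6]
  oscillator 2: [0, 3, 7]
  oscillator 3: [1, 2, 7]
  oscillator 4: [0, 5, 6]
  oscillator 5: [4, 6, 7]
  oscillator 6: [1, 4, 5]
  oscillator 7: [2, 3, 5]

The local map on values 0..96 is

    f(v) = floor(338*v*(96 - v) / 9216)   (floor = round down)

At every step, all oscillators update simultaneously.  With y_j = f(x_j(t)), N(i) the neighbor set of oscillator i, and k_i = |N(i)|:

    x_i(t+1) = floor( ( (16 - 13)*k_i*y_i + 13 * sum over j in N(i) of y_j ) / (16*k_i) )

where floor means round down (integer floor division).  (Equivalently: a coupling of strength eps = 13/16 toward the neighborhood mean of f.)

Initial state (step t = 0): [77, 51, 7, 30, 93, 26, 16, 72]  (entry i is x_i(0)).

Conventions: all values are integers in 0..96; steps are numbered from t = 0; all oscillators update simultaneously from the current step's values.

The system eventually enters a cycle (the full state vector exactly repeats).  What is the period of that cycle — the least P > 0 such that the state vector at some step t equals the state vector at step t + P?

Simulating step by step:
t=0: [77, 51, 7, 30, 93, 26, 16, 72]
t=1: [41, 62, 55, 59, 46, 44, 51, 55]
t=2: [81, 81, 81, 80, 83, 83, 81, 81]
t=3: [42, 44, 44, 44, 41, 41, 41, 43]
t=4: [82, 82, 83, 83, 82, 82, 82, 82]
t=5: [41, 41, 40, 40, 42, 42, 42, 40]
t=6: [82, 82, 82, 82, 82, 82, 82, 82]
t=7: [42, 42, 42, 42, 42, 42, 42, 42]
t=8: [83, 83, 83, 83, 83, 83, 83, 83]
t=9: [39, 39, 39, 39, 39, 39, 39, 39]
t=10: [81, 81, 81, 81, 81, 81, 81, 81]
t=11: [44, 44, 44, 44, 44, 44, 44, 44]
t=12: [83, 83, 83, 83, 83, 83, 83, 83]

Answer: 4
Key observation: The state at step 8, [83, 83, 83, 83, 83, 83, 83, 83], reappears at step 12 — and no state repeats earlier — so the cycle the system enters has period 4.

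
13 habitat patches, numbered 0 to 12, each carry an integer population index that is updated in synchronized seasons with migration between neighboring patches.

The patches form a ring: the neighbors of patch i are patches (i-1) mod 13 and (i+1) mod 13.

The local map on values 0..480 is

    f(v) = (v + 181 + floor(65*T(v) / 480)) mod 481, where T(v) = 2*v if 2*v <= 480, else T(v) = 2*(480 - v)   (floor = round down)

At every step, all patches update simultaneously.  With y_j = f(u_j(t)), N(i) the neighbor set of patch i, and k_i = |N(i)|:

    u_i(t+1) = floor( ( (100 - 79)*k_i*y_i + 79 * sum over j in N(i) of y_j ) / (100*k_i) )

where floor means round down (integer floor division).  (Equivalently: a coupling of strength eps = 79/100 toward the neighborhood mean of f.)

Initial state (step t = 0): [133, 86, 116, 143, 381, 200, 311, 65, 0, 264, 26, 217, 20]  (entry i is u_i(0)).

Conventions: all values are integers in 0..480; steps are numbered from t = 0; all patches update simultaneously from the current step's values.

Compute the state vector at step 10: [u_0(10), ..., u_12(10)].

Answer: [47, 116, 66, 249, 242, 335, 338, 285, 277, 338, 202, 217, 36]

Derivation:
t=0: [133, 86, 116, 143, 381, 200, 311, 65, 0, 264, 26, 217, 20]
t=1: [269, 328, 326, 247, 337, 155, 287, 148, 150, 160, 233, 261, 361]
t=2: [69, 51, 45, 58, 168, 124, 302, 239, 375, 415, 259, 229, 37]
t=3: [243, 251, 247, 302, 316, 246, 145, 61, 74, 75, 242, 196, 340]
t=4: [37, 9, 26, 38, 35, 169, 182, 306, 268, 168, 280, 123, 188]
t=5: [289, 214, 211, 221, 293, 334, 263, 183, 181, 106, 295, 249, 311]
t=6: [209, 288, 454, 291, 219, 40, 196, 257, 373, 246, 138, 42, 31]
t=7: [196, 248, 66, 253, 204, 399, 188, 213, 31, 182, 170, 276, 314]
t=8: [117, 276, 64, 281, 145, 364, 313, 347, 387, 330, 258, 186, 194]
t=9: [250, 239, 80, 254, 127, 187, 82, 84, 83, 66, 196, 263, 384]
t=10: [47, 116, 66, 249, 242, 335, 338, 285, 277, 338, 202, 217, 36]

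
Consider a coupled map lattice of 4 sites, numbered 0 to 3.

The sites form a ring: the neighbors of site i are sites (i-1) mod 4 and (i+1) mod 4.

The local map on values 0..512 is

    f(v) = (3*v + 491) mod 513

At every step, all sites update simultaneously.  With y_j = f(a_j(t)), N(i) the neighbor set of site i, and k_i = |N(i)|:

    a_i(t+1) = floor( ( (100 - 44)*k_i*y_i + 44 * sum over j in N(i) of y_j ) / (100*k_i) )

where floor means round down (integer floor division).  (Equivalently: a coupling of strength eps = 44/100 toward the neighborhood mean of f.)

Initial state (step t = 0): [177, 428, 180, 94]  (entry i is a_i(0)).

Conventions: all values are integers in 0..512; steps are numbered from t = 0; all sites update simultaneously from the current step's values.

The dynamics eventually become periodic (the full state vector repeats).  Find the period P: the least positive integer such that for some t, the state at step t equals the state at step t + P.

Answer: 18
Key observation: The state at step 37, [335, 335, 335, 335], reappears at step 55 — and no state repeats earlier — so the cycle the system enters has period 18.

Derivation:
t=0: [177, 428, 180, 94]
t=1: [394, 245, 111, 258]
t=2: [171, 209, 270, 231]
t=3: [329, 220, 209, 257]
t=4: [332, 189, 130, 251]
t=5: [313, 200, 261, 304]
t=6: [323, 179, 236, 354]
t=7: [246, 134, 100, 141]
t=8: [285, 318, 327, 330]
t=9: [371, 403, 442, 423]
t=10: [120, 165, 239, 199]
t=11: [306, 379, 219, 149]
t=12: [327, 160, 181, 349]
t=13: [463, 356, 217, 386]
t=14: [219, 111, 93, 162]
t=15: [238, 257, 314, 343]
t=16: [260, 261, 388, 405]
t=17: [228, 218, 156, 172]
t=18: [218, 197, 384, 407]
t=19: [117, 80, 108, 145]
t=20: [323, 260, 307, 370]
t=21: [310, 317, 283, 215]
t=22: [336, 388, 291, 217]
t=23: [315, 243, 240, 243]
t=24: [314, 239, 188, 239]
t=25: [308, 197, 96, 197]
t=26: [242, 175, 173, 175]
t=27: [328, 433, 499, 433]
t=28: [361, 338, 361, 338]
t=29: [230, 283, 230, 283]
t=30: [224, 244, 224, 244]
t=31: [163, 170, 163, 170]
t=32: [476, 478, 476, 478]
t=33: [382, 383, 382, 383]
t=34: [99, 99, 99, 99]
t=35: [275, 275, 275, 275]
t=36: [290, 290, 290, 290]
t=37: [335, 335, 335, 335]
t=38: [470, 470, 470, 470]
t=39: [362, 362, 362, 362]
t=40: [38, 38, 38, 38]
t=41: [92, 92, 92, 92]
t=42: [254, 254, 254, 254]
t=43: [227, 227, 227, 227]
t=44: [146, 146, 146, 146]
t=45: [416, 416, 416, 416]
t=46: [200, 200, 200, 200]
t=47: [65, 65, 65, 65]
t=48: [173, 173, 173, 173]
t=49: [497, 497, 497, 497]
t=50: [443, 443, 443, 443]
t=51: [281, 281, 281, 281]
t=52: [308, 308, 308, 308]
t=53: [389, 389, 389, 389]
t=54: [119, 119, 119, 119]
t=55: [335, 335, 335, 335]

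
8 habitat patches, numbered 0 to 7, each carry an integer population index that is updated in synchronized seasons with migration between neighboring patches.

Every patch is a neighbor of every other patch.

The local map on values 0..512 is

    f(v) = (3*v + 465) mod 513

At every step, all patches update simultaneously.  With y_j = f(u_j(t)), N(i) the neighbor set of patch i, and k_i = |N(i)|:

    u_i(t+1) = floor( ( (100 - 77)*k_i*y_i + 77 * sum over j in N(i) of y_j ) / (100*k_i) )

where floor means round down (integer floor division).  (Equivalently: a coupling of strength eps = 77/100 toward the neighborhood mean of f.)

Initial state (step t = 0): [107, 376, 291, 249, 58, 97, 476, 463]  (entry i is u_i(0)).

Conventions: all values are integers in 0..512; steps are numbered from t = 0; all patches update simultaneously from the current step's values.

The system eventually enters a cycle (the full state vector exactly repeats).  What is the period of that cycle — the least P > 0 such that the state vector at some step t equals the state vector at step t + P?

Simulating step by step:
t=0: [107, 376, 291, 249, 58, 97, 476, 463]
t=1: [237, 211, 242, 227, 220, 234, 247, 242]
t=2: [138, 128, 139, 134, 132, 137, 141, 139]
t=3: [360, 357, 361, 359, 358, 360, 361, 361]
t=4: [61, 121, 61, 61, 60, 61, 61, 61]
t=5: [154, 176, 154, 154, 154, 154, 154, 154]
t=6: [421, 429, 421, 421, 421, 421, 421, 421]
t=7: [191, 194, 191, 191, 191, 191, 191, 191]
t=8: [12, 14, 12, 12, 12, 12, 12, 12]
t=9: [501, 502, 501, 501, 501, 501, 501, 501]
t=10: [429, 429, 429, 429, 429, 429, 429, 429]
t=11: [213, 213, 213, 213, 213, 213, 213, 213]
t=12: [78, 78, 78, 78, 78, 78, 78, 78]
t=13: [186, 186, 186, 186, 186, 186, 186, 186]
t=14: [510, 510, 510, 510, 510, 510, 510, 510]
t=15: [456, 456, 456, 456, 456, 456, 456, 456]
t=16: [294, 294, 294, 294, 294, 294, 294, 294]
t=17: [321, 321, 321, 321, 321, 321, 321, 321]
t=18: [402, 402, 402, 402, 402, 402, 402, 402]
t=19: [132, 132, 132, 132, 132, 132, 132, 132]
t=20: [348, 348, 348, 348, 348, 348, 348, 348]
t=21: [483, 483, 483, 483, 483, 483, 483, 483]
t=22: [375, 375, 375, 375, 375, 375, 375, 375]
t=23: [51, 51, 51, 51, 51, 51, 51, 51]
t=24: [105, 105, 105, 105, 105, 105, 105, 105]
t=25: [267, 267, 267, 267, 267, 267, 267, 267]
t=26: [240, 240, 240, 240, 240, 240, 240, 240]
t=27: [159, 159, 159, 159, 159, 159, 159, 159]
t=28: [429, 429, 429, 429, 429, 429, 429, 429]

Answer: 18
Key observation: The state at step 10, [429, 429, 429, 429, 429, 429, 429, 429], reappears at step 28 — and no state repeats earlier — so the cycle the system enters has period 18.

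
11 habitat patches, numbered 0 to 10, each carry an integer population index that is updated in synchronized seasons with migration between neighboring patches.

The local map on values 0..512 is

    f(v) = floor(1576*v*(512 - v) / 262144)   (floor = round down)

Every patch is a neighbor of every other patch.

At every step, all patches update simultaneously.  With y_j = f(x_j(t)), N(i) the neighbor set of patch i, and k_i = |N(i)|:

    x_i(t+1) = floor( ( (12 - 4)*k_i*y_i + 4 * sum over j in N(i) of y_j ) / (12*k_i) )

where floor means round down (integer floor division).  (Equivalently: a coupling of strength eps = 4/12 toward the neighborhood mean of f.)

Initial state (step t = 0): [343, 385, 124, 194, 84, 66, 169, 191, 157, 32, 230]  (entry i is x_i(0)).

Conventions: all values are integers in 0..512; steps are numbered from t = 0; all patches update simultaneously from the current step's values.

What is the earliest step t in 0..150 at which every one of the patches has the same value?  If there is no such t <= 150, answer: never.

Simulating step by step:
t=0: [343, 385, 124, 194, 84, 66, 169, 191, 157, 32, 230]  (not all equal)
t=1: [327, 293, 290, 341, 244, 218, 327, 340, 319, 165, 353]  (not all equal)
t=2: [364, 378, 379, 355, 383, 378, 364, 356, 368, 352, 347]  (not all equal)
t=3: [321, 309, 309, 329, 305, 309, 321, 328, 318, 331, 335]  (not all equal)
t=4: [368, 373, 373, 363, 375, 373, 368, 364, 369, 363, 360]  (not all equal)
t=5: [317, 313, 313, 322, 311, 313, 317, 321, 317, 322, 324]  (not all equal)
t=6: [370, 372, 372, 368, 373, 372, 370, 369, 370, 368, 367]  (not all equal)
t=7: [315, 313, 313, 316, 312, 313, 315, 316, 315, 316, 317]  (not all equal)
t=8: [373, 373, 373, 372, 374, 373, 373, 372, 373, 372, 371]  (not all equal)
t=9: [311, 311, 311, 312, 310, 311, 311, 312, 311, 312, 313]  (not all equal)
t=10: [375, 375, 375, 375, 375, 375, 375, 375, 375, 375, 374]  (not all equal)
t=11: [308, 308, 308, 308, 308, 308, 308, 308, 308, 308, 309]  (not all equal)
t=12: [377, 377, 377, 377, 377, 377, 377, 377, 377, 377, 377]  (all equal)

Answer: 12
Key observation: Synchronization is absorbing here: once all patches are equal they stay equal, and step 12 is the first all-equal step.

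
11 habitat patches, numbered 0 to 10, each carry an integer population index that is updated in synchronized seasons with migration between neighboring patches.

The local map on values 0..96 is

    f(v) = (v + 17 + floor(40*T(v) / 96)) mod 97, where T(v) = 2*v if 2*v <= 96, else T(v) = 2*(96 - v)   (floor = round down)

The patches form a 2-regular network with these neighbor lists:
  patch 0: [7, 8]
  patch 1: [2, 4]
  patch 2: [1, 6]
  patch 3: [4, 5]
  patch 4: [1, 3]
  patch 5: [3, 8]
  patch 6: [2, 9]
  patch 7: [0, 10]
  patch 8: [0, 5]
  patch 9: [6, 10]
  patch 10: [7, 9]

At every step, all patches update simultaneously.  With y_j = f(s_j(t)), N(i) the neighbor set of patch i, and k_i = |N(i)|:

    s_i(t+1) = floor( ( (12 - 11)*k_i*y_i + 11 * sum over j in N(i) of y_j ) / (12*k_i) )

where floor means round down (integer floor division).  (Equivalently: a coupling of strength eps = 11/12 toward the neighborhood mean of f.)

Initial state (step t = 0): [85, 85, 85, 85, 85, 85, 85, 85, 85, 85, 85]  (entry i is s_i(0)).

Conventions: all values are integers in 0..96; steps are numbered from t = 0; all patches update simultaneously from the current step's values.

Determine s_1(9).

Simulating step by step:
t=0: [85, 85, 85, 85, 85, 85, 85, 85, 85, 85, 85]
t=1: [14, 14, 14, 14, 14, 14, 14, 14, 14, 14, 14]
t=2: [42, 42, 42, 42, 42, 42, 42, 42, 42, 42, 42]
t=3: [94, 94, 94, 94, 94, 94, 94, 94, 94, 94, 94]
t=4: [15, 15, 15, 15, 15, 15, 15, 15, 15, 15, 15]
t=5: [44, 44, 44, 44, 44, 44, 44, 44, 44, 44, 44]
t=6: [0, 0, 0, 0, 0, 0, 0, 0, 0, 0, 0]
t=7: [17, 17, 17, 17, 17, 17, 17, 17, 17, 17, 17]
t=8: [48, 48, 48, 48, 48, 48, 48, 48, 48, 48, 48]
t=9: [8, 8, 8, 8, 8, 8, 8, 8, 8, 8, 8]

Answer: s_1(9) = 8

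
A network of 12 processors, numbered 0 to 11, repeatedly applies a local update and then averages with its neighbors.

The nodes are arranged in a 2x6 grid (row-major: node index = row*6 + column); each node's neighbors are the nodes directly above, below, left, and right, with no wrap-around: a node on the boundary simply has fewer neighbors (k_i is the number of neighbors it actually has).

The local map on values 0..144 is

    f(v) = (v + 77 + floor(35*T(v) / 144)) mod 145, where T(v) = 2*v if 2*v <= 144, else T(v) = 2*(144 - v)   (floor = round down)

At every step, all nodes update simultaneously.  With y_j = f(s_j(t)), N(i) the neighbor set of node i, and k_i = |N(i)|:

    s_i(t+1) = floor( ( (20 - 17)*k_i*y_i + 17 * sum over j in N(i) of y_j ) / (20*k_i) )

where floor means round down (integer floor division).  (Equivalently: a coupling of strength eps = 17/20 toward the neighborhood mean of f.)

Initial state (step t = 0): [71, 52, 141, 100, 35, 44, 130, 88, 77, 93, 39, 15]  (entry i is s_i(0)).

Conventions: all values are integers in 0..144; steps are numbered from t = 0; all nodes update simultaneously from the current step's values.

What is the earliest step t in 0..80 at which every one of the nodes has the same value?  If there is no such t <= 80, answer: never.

Simulating step by step:
t=0: [71, 52, 141, 100, 35, 44, 130, 88, 77, 93, 39, 15]  (not all equal)
t=1: [38, 46, 40, 79, 112, 118, 45, 40, 54, 71, 98, 132]  (not all equal)
t=2: [80, 114, 35, 72, 53, 63, 135, 64, 89, 35, 54, 58]  (not all equal)
t=3: [62, 65, 60, 81, 23, 15, 40, 54, 87, 47, 46, 18]  (not all equal)
t=4: [73, 20, 36, 44, 56, 105, 35, 61, 16, 25, 60, 57]  (not all equal)
t=5: [105, 70, 118, 94, 64, 21, 45, 98, 90, 91, 44, 34]  (not all equal)
t=6: [84, 53, 47, 46, 89, 81, 66, 72, 53, 75, 78, 125]  (not all equal)
t=7: [23, 25, 5, 24, 31, 54, 40, 20, 24, 20, 49, 46]  (not all equal)
t=8: [122, 102, 108, 105, 54, 54, 112, 118, 100, 80, 65, 6]  (not all equal)
t=9: [57, 59, 54, 39, 28, 43, 62, 56, 53, 44, 43, 29]  (not all equal)
t=10: [20, 15, 47, 97, 135, 122, 16, 17, 49, 101, 128, 137]  (not all equal)
t=11: [100, 74, 43, 43, 62, 70, 103, 72, 44, 42, 65, 66]  (not all equal)
t=12: [47, 71, 112, 106, 61, 28, 47, 72, 111, 108, 58, 31]  (not all equal)
t=13: [16, 33, 51, 47, 57, 79, 17, 33, 52, 46, 59, 76]  (not all equal)
t=14: [111, 84, 39, 6, 19, 30, 111, 86, 39, 8, 19, 32]  (not all equal)
t=15: [53, 74, 94, 105, 103, 115, 53, 74, 96, 105, 105, 114]  (not all equal)
t=16: [22, 34, 48, 53, 56, 57, 22, 34, 48, 53, 56, 58]  (not all equal)
t=17: [116, 86, 40, 9, 13, 16, 116, 86, 40, 9, 14, 15]  (not all equal)
t=18: [54, 75, 97, 104, 95, 97, 54, 75, 97, 105, 95, 98]  (not all equal)
t=19: [23, 35, 49, 52, 51, 51, 23, 35, 49, 52, 51, 50]  (not all equal)
t=20: [118, 88, 40, 7, 7, 6, 118, 88, 40, 7, 7, 6]  (not all equal)
t=21: [55, 76, 96, 100, 86, 85, 55, 76, 96, 100, 86, 85]  (not all equal)
t=22: [24, 35, 48, 50, 47, 45, 24, 35, 48, 50, 47, 45]  (not all equal)
t=23: [119, 88, 39, 3, 42, 82, 119, 88, 39, 3, 42, 82]  (not all equal)
t=24: [56, 76, 94, 112, 95, 84, 56, 76, 94, 112, 95, 84]  (not all equal)
t=25: [26, 36, 50, 53, 51, 47, 26, 36, 50, 53, 51, 47]  (not all equal)
t=26: [121, 90, 42, 8, 6, 3, 121, 90, 42, 8, 6, 3]  (not all equal)
t=27: [57, 78, 98, 101, 84, 82, 57, 78, 98, 101, 84, 82]  (not all equal)
t=28: [27, 37, 49, 50, 46, 44, 27, 37, 49, 50, 46, 44]  (not all equal)
t=29: [122, 91, 40, 3, 41, 81, 122, 91, 40, 3, 41, 81]  (not all equal)
t=30: [57, 77, 95, 112, 94, 82, 57, 77, 95, 112, 94, 82]  (not all equal)
t=31: [26, 36, 50, 53, 50, 46, 26, 36, 50, 53, 50, 46]  (not all equal)
t=32: [121, 90, 42, 7, 5, 2, 121, 90, 42, 7, 5, 2]  (not all equal)
t=33: [57, 78, 98, 100, 83, 81, 57, 78, 98, 100, 83, 81]  (not all equal)
t=34: [27, 37, 49, 50, 46, 43, 27, 37, 49, 50, 46, 43]  (not all equal)
t=35: [122, 91, 40, 3, 41, 80, 122, 91, 40, 3, 41, 80]  (not all equal)
t=36: [57, 77, 95, 112, 94, 82, 57, 77, 95, 112, 94, 82]  (not all equal)

Answer: never
Key observation: The state at step 30 reappears at step 36 — the system is in a cycle of period 6 from step 30 on.  No step 0..36 is synchronized, and the cycle repeats forever, so no step up to 80 (or ever) has all nodes equal.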